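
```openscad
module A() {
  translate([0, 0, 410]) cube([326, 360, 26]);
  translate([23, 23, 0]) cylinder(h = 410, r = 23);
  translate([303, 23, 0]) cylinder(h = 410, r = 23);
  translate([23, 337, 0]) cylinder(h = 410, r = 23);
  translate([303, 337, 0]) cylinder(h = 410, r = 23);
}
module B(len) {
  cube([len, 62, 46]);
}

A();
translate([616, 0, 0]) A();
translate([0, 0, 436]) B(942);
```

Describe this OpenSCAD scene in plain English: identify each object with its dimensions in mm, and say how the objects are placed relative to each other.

A is a four-legged stool. The seat is a 326×360×26 mm slab whose top surface is at z = 436 mm; four round legs, each 46 mm in diameter, run from the floor (z = 0) to the underside of the seat, each leg's axis is inset half a diameter from the nearest pair of seat edges (so the leg's bounding box is flush with the corner).

B is a rectangular beam 942 mm long (x), 62 mm deep (y), 46 mm thick (z).

The beam spans the tops of two stools placed 290 mm apart, resting at z = 436 mm.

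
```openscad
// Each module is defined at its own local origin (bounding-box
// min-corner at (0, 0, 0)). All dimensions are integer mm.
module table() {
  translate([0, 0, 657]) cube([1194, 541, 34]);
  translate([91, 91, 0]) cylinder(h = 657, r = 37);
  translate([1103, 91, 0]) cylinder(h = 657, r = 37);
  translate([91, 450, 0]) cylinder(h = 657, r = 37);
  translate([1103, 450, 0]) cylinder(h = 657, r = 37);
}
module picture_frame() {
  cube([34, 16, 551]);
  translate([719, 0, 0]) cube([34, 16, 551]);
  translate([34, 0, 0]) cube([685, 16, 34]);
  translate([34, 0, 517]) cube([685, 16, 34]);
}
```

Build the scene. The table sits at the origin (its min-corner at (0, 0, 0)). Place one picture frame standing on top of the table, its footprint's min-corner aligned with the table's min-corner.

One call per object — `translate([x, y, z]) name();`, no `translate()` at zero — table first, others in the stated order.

table();
translate([0, 0, 691]) picture_frame();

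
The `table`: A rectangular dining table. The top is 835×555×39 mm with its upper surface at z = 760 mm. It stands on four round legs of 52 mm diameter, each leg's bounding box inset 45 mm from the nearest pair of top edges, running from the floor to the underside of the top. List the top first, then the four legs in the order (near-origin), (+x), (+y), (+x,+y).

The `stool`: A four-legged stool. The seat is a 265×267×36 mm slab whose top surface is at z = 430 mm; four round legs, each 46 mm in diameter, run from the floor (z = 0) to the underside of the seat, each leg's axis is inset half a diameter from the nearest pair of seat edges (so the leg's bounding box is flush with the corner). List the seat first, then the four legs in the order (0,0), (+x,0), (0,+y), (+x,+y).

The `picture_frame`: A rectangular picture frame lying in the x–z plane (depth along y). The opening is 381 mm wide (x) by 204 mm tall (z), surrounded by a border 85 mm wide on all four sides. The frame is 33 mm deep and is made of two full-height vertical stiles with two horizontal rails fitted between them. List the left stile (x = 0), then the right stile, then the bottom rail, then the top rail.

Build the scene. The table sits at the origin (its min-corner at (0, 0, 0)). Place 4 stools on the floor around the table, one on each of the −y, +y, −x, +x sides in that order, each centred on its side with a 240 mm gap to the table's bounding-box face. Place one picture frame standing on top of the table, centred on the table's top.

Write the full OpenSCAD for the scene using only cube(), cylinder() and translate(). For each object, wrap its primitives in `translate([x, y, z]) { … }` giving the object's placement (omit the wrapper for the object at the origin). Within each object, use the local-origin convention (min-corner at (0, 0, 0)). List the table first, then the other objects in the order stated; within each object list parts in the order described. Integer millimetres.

translate([0, 0, 721]) cube([835, 555, 39]);
translate([71, 71, 0]) cylinder(h = 721, r = 26);
translate([764, 71, 0]) cylinder(h = 721, r = 26);
translate([71, 484, 0]) cylinder(h = 721, r = 26);
translate([764, 484, 0]) cylinder(h = 721, r = 26);
translate([285, -507, 0]) {
  translate([0, 0, 394]) cube([265, 267, 36]);
  translate([23, 23, 0]) cylinder(h = 394, r = 23);
  translate([242, 23, 0]) cylinder(h = 394, r = 23);
  translate([23, 244, 0]) cylinder(h = 394, r = 23);
  translate([242, 244, 0]) cylinder(h = 394, r = 23);
}
translate([285, 795, 0]) {
  translate([0, 0, 394]) cube([265, 267, 36]);
  translate([23, 23, 0]) cylinder(h = 394, r = 23);
  translate([242, 23, 0]) cylinder(h = 394, r = 23);
  translate([23, 244, 0]) cylinder(h = 394, r = 23);
  translate([242, 244, 0]) cylinder(h = 394, r = 23);
}
translate([-505, 144, 0]) {
  translate([0, 0, 394]) cube([265, 267, 36]);
  translate([23, 23, 0]) cylinder(h = 394, r = 23);
  translate([242, 23, 0]) cylinder(h = 394, r = 23);
  translate([23, 244, 0]) cylinder(h = 394, r = 23);
  translate([242, 244, 0]) cylinder(h = 394, r = 23);
}
translate([1075, 144, 0]) {
  translate([0, 0, 394]) cube([265, 267, 36]);
  translate([23, 23, 0]) cylinder(h = 394, r = 23);
  translate([242, 23, 0]) cylinder(h = 394, r = 23);
  translate([23, 244, 0]) cylinder(h = 394, r = 23);
  translate([242, 244, 0]) cylinder(h = 394, r = 23);
}
translate([142, 261, 760]) {
  cube([85, 33, 374]);
  translate([466, 0, 0]) cube([85, 33, 374]);
  translate([85, 0, 0]) cube([381, 33, 85]);
  translate([85, 0, 289]) cube([381, 33, 85]);
}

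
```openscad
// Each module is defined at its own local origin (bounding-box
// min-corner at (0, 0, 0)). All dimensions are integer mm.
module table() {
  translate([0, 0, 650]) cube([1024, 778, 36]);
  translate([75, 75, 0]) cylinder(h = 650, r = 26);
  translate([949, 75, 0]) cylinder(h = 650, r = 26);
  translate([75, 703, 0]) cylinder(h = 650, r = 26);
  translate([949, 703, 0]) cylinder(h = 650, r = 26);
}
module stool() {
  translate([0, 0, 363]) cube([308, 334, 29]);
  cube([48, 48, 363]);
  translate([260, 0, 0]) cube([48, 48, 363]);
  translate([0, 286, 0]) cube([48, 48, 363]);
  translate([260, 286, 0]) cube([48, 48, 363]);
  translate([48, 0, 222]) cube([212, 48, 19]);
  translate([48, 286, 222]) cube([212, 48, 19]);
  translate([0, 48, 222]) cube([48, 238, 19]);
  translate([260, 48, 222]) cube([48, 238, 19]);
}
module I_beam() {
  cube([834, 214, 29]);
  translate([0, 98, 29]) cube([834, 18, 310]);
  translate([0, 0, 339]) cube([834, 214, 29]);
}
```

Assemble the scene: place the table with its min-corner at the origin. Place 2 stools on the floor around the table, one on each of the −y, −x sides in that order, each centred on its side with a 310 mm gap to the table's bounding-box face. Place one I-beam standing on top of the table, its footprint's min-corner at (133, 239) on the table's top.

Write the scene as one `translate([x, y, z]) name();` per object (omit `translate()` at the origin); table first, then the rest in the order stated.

table();
translate([358, -644, 0]) stool();
translate([-618, 222, 0]) stool();
translate([133, 239, 686]) I_beam();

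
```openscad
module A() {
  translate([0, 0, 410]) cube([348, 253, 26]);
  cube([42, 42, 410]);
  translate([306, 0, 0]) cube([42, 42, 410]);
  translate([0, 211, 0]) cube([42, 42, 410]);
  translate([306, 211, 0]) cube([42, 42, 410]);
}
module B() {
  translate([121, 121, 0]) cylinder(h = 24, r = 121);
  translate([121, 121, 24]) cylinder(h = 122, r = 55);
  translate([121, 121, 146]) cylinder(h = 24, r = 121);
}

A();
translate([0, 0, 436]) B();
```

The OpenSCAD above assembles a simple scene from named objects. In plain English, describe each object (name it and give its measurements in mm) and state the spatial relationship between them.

A is a simple wooden stool: a rectangular seat 348 mm (x) by 253 mm (y), 26 mm thick, top face at z = 436 mm, on four square legs, each 42×42 mm in cross-section. The legs rest on z = 0, each flush with a corner of the seat.

B is a spool: two coaxial disc flanges of radius 121 mm and thickness 24 mm, joined by a core cylinder of radius 55 mm and height 122 mm. The lower flange rests on z = 0 and the three cylinders share a vertical axis.

The spool is on top of the stool.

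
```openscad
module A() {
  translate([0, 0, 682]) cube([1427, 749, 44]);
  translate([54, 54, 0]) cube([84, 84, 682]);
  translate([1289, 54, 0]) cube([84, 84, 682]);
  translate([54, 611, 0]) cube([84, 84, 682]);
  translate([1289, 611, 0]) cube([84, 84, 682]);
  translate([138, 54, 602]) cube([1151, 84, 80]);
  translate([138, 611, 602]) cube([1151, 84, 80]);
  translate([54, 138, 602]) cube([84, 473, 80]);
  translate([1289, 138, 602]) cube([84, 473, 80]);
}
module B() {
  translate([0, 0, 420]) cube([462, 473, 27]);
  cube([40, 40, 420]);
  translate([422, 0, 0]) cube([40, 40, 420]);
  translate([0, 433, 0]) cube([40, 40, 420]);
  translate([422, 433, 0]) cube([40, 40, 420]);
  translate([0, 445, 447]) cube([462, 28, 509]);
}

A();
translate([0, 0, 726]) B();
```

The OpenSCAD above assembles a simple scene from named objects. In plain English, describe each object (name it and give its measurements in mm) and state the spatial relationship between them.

A is a table with a 1427×749 mm rectangular top, 44 mm thick, top surface at z = 726 mm, supported by four 84×84 mm square legs, each inset 54 mm from the nearest pair of top edges, running from the floor. Four apron rails, 84 mm thick and 80 mm tall, run between adjacent legs with their top edges flush with the underside of the top and their outer faces flush with the legs' outer faces.

B is a chair. The seat is a 462×473×27 mm slab with its top at z = 447 mm, on four 40×40 mm corner legs (flush with the seat edges, standing on z = 0). A flat backrest 28 mm thick, 509 mm tall, spans the full seat width and rises from the seat top along its +y edge, rear face flush with the rear of the seat.

The chair is on top of the table.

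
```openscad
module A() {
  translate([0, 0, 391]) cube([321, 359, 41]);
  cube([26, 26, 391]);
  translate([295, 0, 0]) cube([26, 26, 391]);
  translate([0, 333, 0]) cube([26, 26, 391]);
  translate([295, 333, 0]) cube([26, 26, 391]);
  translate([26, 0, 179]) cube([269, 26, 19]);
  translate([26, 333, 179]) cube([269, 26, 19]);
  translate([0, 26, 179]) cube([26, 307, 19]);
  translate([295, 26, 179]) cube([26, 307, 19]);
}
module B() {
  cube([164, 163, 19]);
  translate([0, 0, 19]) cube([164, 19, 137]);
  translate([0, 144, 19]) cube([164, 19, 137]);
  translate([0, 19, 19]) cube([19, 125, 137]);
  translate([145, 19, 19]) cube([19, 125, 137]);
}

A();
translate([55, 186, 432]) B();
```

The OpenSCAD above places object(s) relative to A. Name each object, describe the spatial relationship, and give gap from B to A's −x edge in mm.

A is a stool. B is an open box. The open box is on top of the stool. The gap from the open box to the stool's −x edge is 55 mm.

The open box's min-x is at 55; the stool's min-x is 0; gap = 55 mm.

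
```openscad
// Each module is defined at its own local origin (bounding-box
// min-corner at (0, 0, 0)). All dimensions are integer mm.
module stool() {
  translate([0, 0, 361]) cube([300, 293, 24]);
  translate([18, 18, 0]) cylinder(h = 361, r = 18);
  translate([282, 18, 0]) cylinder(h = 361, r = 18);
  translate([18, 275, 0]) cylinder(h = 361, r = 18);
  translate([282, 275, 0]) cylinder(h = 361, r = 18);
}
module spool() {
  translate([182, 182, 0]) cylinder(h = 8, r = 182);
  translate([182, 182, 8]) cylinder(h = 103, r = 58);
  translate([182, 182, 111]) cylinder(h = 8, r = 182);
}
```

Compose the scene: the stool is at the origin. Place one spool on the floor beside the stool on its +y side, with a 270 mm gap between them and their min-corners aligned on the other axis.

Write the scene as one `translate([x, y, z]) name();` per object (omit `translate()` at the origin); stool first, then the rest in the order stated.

stool();
translate([0, 563, 0]) spool();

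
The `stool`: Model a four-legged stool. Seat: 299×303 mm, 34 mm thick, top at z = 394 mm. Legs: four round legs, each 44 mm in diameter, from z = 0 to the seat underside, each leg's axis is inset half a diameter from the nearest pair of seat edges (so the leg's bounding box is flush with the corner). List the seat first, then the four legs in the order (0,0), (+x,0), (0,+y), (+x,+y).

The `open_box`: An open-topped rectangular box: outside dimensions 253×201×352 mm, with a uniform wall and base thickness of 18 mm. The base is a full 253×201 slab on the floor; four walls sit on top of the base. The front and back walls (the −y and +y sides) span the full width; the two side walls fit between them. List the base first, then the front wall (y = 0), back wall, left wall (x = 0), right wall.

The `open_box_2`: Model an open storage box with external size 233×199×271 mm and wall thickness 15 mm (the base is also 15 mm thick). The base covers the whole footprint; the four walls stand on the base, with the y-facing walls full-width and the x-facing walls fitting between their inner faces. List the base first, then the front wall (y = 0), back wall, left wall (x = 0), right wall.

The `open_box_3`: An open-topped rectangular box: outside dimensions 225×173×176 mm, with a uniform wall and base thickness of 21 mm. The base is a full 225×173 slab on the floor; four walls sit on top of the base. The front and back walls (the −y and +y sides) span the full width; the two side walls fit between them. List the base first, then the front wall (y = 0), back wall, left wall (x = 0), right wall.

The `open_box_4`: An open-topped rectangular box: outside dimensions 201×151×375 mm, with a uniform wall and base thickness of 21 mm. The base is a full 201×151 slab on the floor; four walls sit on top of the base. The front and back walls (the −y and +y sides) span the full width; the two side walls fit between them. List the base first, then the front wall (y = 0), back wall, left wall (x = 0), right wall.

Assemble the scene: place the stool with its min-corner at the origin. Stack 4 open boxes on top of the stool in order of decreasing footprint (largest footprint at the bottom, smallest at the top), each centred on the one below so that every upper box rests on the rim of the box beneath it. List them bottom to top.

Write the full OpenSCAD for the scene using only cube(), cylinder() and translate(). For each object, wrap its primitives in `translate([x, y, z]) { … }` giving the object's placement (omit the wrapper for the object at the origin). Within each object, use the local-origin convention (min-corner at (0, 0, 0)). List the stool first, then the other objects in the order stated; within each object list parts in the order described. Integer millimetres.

translate([0, 0, 360]) cube([299, 303, 34]);
translate([22, 22, 0]) cylinder(h = 360, r = 22);
translate([277, 22, 0]) cylinder(h = 360, r = 22);
translate([22, 281, 0]) cylinder(h = 360, r = 22);
translate([277, 281, 0]) cylinder(h = 360, r = 22);
translate([23, 51, 394]) {
  cube([253, 201, 18]);
  translate([0, 0, 18]) cube([253, 18, 334]);
  translate([0, 183, 18]) cube([253, 18, 334]);
  translate([0, 18, 18]) cube([18, 165, 334]);
  translate([235, 18, 18]) cube([18, 165, 334]);
}
translate([33, 52, 746]) {
  cube([233, 199, 15]);
  translate([0, 0, 15]) cube([233, 15, 256]);
  translate([0, 184, 15]) cube([233, 15, 256]);
  translate([0, 15, 15]) cube([15, 169, 256]);
  translate([218, 15, 15]) cube([15, 169, 256]);
}
translate([37, 65, 1017]) {
  cube([225, 173, 21]);
  translate([0, 0, 21]) cube([225, 21, 155]);
  translate([0, 152, 21]) cube([225, 21, 155]);
  translate([0, 21, 21]) cube([21, 131, 155]);
  translate([204, 21, 21]) cube([21, 131, 155]);
}
translate([49, 76, 1193]) {
  cube([201, 151, 21]);
  translate([0, 0, 21]) cube([201, 21, 354]);
  translate([0, 130, 21]) cube([201, 21, 354]);
  translate([0, 21, 21]) cube([21, 109, 354]);
  translate([180, 21, 21]) cube([21, 109, 354]);
}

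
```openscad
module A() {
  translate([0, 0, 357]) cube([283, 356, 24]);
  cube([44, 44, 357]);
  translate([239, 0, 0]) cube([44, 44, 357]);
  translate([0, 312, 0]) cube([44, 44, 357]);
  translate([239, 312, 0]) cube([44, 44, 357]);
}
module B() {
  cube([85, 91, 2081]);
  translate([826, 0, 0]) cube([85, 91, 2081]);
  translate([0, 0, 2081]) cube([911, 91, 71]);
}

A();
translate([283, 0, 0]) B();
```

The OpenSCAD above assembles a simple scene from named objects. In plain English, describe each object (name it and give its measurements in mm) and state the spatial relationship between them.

A is a simple wooden stool: a rectangular seat 283 mm (x) by 356 mm (y), 24 mm thick, top face at z = 381 mm, on four square legs, each 44×44 mm in cross-section. The legs rest on z = 0, each flush with a corner of the seat.

B is a door frame. The clear opening is 741 mm wide and 2081 mm high. Two 85 mm wide jambs, 91 mm deep, stand either side of the opening from the floor to the top of the opening. A 71 mm thick head sits across the top of both jambs, spanning the full outside width of the frame.

The door frame is against the stool's +x side, with their −y faces flush.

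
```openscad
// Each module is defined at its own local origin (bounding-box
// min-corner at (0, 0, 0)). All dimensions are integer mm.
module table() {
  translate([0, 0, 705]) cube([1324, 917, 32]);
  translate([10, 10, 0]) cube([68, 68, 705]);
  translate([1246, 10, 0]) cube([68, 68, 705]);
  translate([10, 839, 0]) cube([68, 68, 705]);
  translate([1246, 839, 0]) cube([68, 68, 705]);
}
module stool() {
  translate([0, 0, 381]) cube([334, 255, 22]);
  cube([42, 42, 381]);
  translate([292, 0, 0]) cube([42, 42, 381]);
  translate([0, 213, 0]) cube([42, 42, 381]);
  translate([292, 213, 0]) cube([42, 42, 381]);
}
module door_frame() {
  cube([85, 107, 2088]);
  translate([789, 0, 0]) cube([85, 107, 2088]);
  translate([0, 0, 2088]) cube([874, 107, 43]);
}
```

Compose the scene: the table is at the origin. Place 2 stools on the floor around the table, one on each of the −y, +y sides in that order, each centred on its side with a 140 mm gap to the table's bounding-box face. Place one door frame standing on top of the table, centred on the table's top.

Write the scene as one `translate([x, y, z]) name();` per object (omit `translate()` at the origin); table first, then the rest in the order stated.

table();
translate([495, -395, 0]) stool();
translate([495, 1057, 0]) stool();
translate([225, 405, 737]) door_frame();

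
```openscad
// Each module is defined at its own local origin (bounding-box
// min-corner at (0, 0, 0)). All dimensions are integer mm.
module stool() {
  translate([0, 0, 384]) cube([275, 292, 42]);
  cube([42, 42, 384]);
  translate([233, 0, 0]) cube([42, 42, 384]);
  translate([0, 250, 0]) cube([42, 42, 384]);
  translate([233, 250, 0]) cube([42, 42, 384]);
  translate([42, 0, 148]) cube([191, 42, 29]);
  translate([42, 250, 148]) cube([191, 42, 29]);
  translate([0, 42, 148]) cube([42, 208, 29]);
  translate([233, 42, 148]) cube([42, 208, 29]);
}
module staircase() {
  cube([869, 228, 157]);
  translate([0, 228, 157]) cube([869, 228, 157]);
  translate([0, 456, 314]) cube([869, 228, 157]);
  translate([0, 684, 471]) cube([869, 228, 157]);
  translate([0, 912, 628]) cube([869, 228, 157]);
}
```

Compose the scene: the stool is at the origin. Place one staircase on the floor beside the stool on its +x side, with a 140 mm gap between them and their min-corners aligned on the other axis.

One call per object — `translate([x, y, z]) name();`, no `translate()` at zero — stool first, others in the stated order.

stool();
translate([415, 0, 0]) staircase();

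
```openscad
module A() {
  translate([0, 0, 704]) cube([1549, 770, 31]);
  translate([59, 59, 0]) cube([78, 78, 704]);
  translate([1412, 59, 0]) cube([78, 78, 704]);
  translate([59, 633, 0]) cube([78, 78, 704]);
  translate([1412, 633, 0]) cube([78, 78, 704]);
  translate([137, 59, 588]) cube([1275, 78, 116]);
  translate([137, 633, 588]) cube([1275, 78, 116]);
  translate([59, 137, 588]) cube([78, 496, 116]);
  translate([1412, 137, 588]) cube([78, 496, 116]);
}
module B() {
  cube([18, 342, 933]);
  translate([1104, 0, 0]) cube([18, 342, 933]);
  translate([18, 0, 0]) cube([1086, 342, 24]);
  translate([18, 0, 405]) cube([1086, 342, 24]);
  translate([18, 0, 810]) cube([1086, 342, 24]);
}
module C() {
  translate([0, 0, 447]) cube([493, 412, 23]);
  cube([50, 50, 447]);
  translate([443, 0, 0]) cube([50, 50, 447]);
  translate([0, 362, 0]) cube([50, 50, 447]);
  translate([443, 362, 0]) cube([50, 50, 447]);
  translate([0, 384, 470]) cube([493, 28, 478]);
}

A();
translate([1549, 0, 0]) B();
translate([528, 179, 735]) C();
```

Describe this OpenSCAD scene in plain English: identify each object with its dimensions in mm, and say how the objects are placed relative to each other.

A is a rectangular dining table. The top is 1549×770×31 mm with its upper surface at z = 735 mm. It stands on four 78×78 mm square legs, each inset 59 mm from the nearest pair of top edges, running from the floor to the underside of the top. Four apron rails, 78 mm thick and 116 mm tall, run between adjacent legs with their top edges flush with the underside of the top and their outer faces flush with the legs' outer faces.

B is an open bookshelf. Two side panels, each 18 mm thick, 342 mm deep and 933 mm tall, stand 1122 mm apart (outside-to-outside). Between them sit 3 shelves, each 24 mm thick and 342 mm deep, spanning the full gap between the sides. The bottom shelf rests on the floor (its underside at z = 0) and the clear gap between one shelf's top and the next shelf's underside is 381 mm.

C is a chair. The seat is a 493×412×23 mm slab with its top at z = 470 mm, on four 50×50 mm corner legs (flush with the seat edges, standing on z = 0). A flat backrest 28 mm thick, 478 mm tall, spans the full seat width and rises from the seat top along its +y edge, rear face flush with the rear of the seat.

The bookshelf is against the table's +x side, with their −y faces flush. The chair is on top of the table, centred.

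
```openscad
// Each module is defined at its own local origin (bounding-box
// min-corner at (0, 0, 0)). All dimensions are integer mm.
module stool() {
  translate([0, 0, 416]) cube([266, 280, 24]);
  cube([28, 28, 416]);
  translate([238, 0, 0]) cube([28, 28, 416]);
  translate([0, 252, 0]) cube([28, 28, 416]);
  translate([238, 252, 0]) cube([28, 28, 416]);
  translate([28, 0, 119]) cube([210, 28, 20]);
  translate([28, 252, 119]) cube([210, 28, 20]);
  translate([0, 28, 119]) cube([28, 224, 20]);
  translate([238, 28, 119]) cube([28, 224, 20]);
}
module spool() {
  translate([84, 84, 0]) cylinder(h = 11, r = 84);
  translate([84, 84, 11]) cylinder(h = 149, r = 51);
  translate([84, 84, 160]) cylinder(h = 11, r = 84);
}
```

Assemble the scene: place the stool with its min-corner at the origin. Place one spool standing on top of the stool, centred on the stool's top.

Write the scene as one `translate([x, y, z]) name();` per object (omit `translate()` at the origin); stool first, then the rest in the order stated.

stool();
translate([49, 56, 440]) spool();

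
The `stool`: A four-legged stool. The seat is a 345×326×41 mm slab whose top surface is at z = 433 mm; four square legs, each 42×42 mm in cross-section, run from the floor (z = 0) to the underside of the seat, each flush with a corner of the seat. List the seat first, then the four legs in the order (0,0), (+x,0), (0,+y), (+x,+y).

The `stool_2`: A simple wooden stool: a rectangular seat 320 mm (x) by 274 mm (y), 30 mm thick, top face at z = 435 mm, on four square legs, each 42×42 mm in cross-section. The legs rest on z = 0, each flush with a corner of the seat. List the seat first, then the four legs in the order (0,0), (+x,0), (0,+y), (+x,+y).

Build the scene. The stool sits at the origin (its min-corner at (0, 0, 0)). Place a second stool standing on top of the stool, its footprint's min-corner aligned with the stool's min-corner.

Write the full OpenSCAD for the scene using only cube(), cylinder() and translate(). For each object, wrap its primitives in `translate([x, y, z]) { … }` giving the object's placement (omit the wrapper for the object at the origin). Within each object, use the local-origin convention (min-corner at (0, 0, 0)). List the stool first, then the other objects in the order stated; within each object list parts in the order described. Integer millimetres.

translate([0, 0, 392]) cube([345, 326, 41]);
cube([42, 42, 392]);
translate([303, 0, 0]) cube([42, 42, 392]);
translate([0, 284, 0]) cube([42, 42, 392]);
translate([303, 284, 0]) cube([42, 42, 392]);
translate([0, 0, 433]) {
  translate([0, 0, 405]) cube([320, 274, 30]);
  cube([42, 42, 405]);
  translate([278, 0, 0]) cube([42, 42, 405]);
  translate([0, 232, 0]) cube([42, 42, 405]);
  translate([278, 232, 0]) cube([42, 42, 405]);
}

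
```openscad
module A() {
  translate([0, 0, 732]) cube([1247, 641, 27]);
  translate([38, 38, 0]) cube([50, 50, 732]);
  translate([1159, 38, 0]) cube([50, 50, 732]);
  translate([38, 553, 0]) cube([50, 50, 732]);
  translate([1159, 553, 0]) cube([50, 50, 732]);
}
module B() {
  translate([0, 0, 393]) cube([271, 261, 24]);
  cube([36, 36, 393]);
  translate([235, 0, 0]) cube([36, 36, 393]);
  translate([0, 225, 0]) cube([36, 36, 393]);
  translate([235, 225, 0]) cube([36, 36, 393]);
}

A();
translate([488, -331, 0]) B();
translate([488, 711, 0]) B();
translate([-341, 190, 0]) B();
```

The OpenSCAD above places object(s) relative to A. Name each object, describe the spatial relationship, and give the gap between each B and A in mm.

Each stool's nearest face is 70 mm from the table's bounding box.

A is a table. B is a stool. Three stools sit around the table at the −y, +y, −x sides. The gap between each stool and the table is 70 mm.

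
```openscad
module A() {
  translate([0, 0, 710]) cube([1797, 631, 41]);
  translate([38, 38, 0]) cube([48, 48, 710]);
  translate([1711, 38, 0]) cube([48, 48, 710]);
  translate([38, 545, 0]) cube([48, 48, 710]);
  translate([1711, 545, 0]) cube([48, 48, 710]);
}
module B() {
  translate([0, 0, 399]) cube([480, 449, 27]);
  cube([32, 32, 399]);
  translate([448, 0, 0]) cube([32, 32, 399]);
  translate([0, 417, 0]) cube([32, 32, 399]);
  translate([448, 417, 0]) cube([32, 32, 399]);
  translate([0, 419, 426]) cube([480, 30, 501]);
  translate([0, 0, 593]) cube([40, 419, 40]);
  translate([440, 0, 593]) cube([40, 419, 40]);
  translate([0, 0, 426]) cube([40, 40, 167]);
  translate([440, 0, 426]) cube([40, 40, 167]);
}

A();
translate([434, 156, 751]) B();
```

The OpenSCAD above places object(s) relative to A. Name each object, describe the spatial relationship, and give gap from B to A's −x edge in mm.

The chair's min-x is at 434; the table's min-x is 0; gap = 434 mm.

A is a table. B is a chair. The chair is on top of the table. The gap from the chair to the table's −x edge is 434 mm.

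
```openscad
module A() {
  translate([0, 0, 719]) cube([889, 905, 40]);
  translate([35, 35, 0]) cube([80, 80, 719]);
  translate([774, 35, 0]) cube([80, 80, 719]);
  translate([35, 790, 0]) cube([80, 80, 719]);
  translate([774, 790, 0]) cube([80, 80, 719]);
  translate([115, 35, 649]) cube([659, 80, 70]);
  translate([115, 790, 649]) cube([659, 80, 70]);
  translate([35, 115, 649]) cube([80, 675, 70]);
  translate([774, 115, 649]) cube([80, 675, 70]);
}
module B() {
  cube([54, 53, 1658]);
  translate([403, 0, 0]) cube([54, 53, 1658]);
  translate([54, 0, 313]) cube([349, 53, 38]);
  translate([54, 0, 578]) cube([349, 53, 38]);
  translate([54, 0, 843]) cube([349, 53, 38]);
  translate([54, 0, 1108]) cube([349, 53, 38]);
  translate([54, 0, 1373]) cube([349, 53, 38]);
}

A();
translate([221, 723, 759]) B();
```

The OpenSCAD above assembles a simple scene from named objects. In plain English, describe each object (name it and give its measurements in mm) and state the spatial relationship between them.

A is a rectangular dining table. The top is 889×905×40 mm with its upper surface at z = 759 mm. It stands on four 80×80 mm square legs, each inset 35 mm from the nearest pair of top edges, running from the floor to the underside of the top. Four apron rails, 80 mm thick and 70 mm tall, run between adjacent legs with their top edges flush with the underside of the top and their outer faces flush with the legs' outer faces.

B is a wooden ladder with two side rails of 54×53 mm section and 1658 mm height, set 457 mm apart overall. Between them run 5 rectangular rungs (53 mm deep, 38 mm thick), front faces flush with the rails' −y face. The bottom of the first rung is 313 mm above the floor and each subsequent rung is 265 mm higher than the one below.

The ladder is on top of the table.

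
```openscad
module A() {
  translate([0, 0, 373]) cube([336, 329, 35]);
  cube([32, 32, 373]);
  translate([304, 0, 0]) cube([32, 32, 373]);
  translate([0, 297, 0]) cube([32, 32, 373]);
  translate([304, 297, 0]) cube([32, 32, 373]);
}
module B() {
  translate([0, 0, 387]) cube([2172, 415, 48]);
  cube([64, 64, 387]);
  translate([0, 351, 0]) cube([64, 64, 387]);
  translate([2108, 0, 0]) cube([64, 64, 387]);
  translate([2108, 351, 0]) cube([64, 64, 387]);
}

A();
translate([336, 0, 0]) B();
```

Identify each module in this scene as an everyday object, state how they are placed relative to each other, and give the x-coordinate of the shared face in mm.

The stool's +x face and the bench's −x face are both at x = 336 mm.

A is a stool. B is a bench. The bench is against the stool's +x side, with their −y faces flush. The x-coordinate of the shared face is 336 mm.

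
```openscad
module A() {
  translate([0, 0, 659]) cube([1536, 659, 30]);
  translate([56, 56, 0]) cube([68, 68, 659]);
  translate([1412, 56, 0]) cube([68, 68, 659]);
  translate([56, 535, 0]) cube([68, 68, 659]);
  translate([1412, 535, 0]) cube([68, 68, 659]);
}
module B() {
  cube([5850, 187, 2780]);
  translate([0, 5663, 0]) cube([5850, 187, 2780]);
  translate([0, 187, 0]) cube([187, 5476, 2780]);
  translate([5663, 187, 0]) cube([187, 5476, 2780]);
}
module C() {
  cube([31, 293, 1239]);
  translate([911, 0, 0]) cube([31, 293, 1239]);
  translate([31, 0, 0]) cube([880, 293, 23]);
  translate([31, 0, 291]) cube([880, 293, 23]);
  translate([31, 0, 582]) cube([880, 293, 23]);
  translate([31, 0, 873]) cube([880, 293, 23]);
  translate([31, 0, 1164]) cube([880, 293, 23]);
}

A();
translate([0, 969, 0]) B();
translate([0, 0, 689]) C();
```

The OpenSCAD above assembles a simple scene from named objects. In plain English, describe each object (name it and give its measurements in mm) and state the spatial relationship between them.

A is a table with a 1536×659 mm rectangular top, 30 mm thick, top surface at z = 689 mm, supported by four 68×68 mm square legs, each inset 56 mm from the nearest pair of top edges, running from the floor.

B is the wall frame of a small rectangular building: four walls, each 2780 mm tall and 187 mm thick, enclosing a footprint 5850 mm (x) by 5850 mm (y) outside-to-outside, with no floor or roof. The front and back walls (the −y and +y sides) span the full width; the two side walls fit between them.

C is an open bookshelf. Two side panels, each 31 mm thick, 293 mm deep and 1239 mm tall, stand 942 mm apart (outside-to-outside). Between them sit 5 shelves, each 23 mm thick and 293 mm deep, spanning the full gap between the sides. The bottom shelf rests on the floor (its underside at z = 0) and the clear gap between one shelf's top and the next shelf's underside is 268 mm.

The house frame is on the floor beside the table on its +y side. The bookshelf is on top of the table.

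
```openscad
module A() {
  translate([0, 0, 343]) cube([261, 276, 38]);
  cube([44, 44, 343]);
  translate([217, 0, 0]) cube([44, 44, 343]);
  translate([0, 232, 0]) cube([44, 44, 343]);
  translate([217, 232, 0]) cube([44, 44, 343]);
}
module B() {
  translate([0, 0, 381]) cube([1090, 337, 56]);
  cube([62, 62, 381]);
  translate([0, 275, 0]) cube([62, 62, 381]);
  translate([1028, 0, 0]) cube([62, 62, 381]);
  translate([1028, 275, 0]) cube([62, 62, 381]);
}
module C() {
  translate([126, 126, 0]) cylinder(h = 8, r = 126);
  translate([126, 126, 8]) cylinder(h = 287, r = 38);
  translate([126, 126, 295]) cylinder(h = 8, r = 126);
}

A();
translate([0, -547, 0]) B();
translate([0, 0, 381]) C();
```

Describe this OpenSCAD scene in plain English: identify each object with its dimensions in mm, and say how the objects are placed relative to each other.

A is a four-legged stool. The seat is 261×276 mm, 38 mm thick, top at z = 381 mm. It stands on four square legs, each 44×44 mm in cross-section, from z = 0 to the seat underside, each flush with a corner of the seat.

B is a long wooden bench with a 1090 mm (x) × 337 mm (y) seat, 56 mm thick, its top surface 437 mm above the floor. Four 62 mm square legs at the seat corners, flush with the edges, run from z = 0 to the seat underside.

C is a spool: two coaxial disc flanges of radius 126 mm and thickness 8 mm, joined by a core cylinder of radius 38 mm and height 287 mm. The lower flange rests on z = 0 and the three cylinders share a vertical axis.

The bench is on the floor beside the stool on its −y side. The spool is on top of the stool.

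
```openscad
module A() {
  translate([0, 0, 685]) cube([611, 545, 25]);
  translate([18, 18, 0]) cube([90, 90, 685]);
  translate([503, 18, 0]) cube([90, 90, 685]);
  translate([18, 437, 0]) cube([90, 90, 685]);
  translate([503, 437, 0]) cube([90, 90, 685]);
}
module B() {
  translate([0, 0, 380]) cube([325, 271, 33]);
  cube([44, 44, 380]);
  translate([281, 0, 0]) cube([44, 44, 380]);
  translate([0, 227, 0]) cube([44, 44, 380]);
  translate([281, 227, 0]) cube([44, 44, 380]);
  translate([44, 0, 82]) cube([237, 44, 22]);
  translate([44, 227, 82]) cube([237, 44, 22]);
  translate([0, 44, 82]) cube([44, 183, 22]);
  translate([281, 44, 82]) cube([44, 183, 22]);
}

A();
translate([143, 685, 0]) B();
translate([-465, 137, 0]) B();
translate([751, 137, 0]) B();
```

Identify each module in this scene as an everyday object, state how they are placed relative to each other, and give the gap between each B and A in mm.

A is a table. B is a stool. Three stools sit around the table at the +y, −x, +x sides. The gap between each stool and the table is 140 mm.

Each stool's nearest face is 140 mm from the table's bounding box.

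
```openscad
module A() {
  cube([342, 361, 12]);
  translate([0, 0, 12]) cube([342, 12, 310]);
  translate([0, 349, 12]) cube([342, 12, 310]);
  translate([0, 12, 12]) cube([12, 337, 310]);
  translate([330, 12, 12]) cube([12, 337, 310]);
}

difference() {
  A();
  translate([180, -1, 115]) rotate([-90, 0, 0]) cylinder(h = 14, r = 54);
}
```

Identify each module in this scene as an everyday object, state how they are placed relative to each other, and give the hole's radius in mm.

A is an open box. The open box has a circular hole through its front wall. The hole's radius is 54 mm.

The subtracted cylinder has r = 54 mm.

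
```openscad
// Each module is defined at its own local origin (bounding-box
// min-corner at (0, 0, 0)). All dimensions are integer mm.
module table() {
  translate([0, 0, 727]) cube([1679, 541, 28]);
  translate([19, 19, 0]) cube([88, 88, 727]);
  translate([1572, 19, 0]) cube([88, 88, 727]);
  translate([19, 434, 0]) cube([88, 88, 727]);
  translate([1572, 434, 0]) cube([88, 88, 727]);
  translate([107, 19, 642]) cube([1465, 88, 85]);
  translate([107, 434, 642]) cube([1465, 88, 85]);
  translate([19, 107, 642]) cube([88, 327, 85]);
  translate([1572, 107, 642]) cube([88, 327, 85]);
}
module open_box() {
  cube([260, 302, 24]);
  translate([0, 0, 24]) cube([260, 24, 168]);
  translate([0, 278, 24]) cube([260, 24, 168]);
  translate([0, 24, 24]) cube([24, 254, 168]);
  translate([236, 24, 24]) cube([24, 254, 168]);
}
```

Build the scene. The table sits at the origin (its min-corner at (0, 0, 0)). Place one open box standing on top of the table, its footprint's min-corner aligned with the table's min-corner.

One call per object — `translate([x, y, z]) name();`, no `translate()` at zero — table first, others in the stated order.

table();
translate([0, 0, 755]) open_box();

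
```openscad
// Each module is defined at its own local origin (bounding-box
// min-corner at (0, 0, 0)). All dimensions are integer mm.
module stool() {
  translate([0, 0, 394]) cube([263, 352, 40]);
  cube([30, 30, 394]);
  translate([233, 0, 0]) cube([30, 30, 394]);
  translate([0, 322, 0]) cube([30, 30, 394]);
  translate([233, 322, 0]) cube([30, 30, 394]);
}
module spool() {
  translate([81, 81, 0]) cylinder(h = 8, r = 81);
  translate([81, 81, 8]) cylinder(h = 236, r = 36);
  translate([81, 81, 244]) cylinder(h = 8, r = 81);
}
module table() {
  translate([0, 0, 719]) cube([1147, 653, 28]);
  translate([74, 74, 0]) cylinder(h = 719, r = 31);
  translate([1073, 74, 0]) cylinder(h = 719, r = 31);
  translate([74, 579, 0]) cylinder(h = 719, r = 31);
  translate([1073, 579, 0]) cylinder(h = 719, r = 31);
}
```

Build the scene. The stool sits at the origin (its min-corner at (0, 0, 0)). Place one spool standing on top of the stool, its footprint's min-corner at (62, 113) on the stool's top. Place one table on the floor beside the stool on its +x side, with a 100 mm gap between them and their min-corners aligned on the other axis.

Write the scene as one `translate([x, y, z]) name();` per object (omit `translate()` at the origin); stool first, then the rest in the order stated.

stool();
translate([62, 113, 434]) spool();
translate([363, 0, 0]) table();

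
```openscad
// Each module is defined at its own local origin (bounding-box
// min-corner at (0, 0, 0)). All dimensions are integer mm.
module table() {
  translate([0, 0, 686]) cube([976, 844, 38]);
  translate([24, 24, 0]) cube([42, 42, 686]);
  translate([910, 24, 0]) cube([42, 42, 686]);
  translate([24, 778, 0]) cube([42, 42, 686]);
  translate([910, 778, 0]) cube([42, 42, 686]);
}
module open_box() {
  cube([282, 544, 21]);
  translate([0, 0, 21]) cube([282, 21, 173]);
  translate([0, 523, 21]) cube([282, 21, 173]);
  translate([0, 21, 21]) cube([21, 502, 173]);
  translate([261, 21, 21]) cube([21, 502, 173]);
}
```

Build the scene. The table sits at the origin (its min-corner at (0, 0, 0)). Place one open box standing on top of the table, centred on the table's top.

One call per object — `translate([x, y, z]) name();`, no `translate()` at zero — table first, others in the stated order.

table();
translate([347, 150, 724]) open_box();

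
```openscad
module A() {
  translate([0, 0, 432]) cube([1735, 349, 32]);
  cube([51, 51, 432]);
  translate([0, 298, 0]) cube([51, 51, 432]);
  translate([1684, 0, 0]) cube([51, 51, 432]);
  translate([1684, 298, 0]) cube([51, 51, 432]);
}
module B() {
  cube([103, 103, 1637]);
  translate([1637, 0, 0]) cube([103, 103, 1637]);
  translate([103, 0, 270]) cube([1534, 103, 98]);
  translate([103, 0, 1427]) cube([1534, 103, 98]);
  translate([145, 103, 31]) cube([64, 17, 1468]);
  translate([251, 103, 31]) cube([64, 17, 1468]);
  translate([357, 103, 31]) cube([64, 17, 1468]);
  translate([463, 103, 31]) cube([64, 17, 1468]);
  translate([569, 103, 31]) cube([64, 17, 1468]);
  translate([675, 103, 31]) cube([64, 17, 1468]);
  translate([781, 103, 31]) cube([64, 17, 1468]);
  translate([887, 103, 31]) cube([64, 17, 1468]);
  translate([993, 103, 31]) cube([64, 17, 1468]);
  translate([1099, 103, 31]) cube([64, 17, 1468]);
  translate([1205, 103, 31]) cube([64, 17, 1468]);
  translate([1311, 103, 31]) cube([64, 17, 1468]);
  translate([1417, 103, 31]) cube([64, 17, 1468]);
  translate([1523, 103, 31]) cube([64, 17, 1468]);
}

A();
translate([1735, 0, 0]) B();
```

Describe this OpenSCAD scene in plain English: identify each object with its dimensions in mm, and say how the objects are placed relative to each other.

A is a bench: a 1735×349 mm seat slab, 32 mm thick, top at z = 464 mm, on four 51×51 mm square legs flush with the seat corners and standing on z = 0.

B is a fence section. Two 103×103 mm posts, 1637 mm tall, stand on the floor with a clear span of 1534 mm between their inner faces. Two horizontal rails of 103×98 mm section span the gap between the posts with their undersides at z = 270 mm and z = 1427 mm, flush with the posts' −y face. 14 pickets, each 64 mm wide, 17 mm thick and 1468 mm tall, are fixed to the +y face of the rails with their bottoms at z = 31 mm, evenly spaced across the span with equal gaps (rounded down to the nearest mm) at the −x end and between each pair — any rounding remainder accumulates at the +x end.

The fence section is against the bench's +x side, with their −y faces flush.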